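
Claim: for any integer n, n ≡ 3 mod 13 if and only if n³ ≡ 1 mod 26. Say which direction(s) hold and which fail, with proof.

(⇒) fails and (⇐) fails.

(⇒) This fails: take n = 16. Then 16 ≡ 3 (mod 13), but 16³ = 4096 ≡ 14 (mod 26), not 1.

(⇐) This fails: take n = 1. Then 1³ = 1 ≡ 1 (mod 26), yet 1 ≡ 1 (mod 13), not 3.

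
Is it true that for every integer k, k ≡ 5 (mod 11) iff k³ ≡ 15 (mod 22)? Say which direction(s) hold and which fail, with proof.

(⇒) fails; (⇐) holds.

(⇒) This fails: take k = 16. Then 16 ≡ 5 (mod 11), but 16³ = 4096 ≡ 4 (mod 22), not 15.

(⇐) Conversely, the residues r modulo 22 with r³ ≡ 15 (mod 22) are exactly {5}, and each is ≡ 5 (mod 11).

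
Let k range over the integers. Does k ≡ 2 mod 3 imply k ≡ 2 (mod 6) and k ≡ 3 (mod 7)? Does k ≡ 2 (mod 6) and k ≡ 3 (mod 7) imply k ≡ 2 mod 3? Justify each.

(←) If k ≡ 2 (mod 6) and k ≡ 3 (mod 7), then by the Chinese remainder theorem k ≡ 38 (mod 42). Since 38 ≡ 2 (mod 3) and 3 ∣ 42, we get k ≡ 2 (mod 3).

(→) This fails: k = 32 gives 32 ≡ 2 (mod 3) but 32 ≡ 4 (mod 7), so the conjunction on the right does not hold.

Only the converse holds.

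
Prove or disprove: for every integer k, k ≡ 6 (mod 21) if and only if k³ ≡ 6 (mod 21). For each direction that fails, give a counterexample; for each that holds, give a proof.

Forward direction. Suppose k ≡ 6 (mod 21). Write k = 21j + 6. Then (21j + 6)³ = 9261j³ + 7938j² + 2268j + 216 = 21(441j³ + 378j² + 108j + 10) + 6, so k³ ≡ 6 (mod 21).

Converse. This fails: take k = 3. Then 3³ = 27 ≡ 6 (mod 21), yet 3 ≡ 3 (mod 21), not 6.

Only the forward implication holds.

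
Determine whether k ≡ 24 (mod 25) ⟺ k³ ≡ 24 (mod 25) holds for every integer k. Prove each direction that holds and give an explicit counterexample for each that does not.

Equivalent; both directions hold.

(⇒) Suppose k ≡ 24 (mod 25). Write k = 25j + 24. Then (25j + 24)³ = 15625j³ + 45000j² + 43200j + 13824 = 25(625j³ + 1800j² + 1728j + 552) + 24, so k³ ≡ 24 (mod 25).

(⇐) Conversely, suppose k³ ≡ 24 (mod 25). The only residue r in {0, …, 24} with r³ ≡ 24 (mod 25) is r = 24, so k ≡ 24 (mod 25).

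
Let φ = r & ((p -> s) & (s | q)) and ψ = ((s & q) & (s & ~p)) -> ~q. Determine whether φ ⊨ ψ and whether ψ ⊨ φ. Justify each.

Forward direction. This fails. Under r = T, q = T, s = T, p = F, the left side is true but the right side is false.

Converse. This fails. Under r = F, q = F, s = F, p = F, the left side is false but the right side is true.

Neither implication holds.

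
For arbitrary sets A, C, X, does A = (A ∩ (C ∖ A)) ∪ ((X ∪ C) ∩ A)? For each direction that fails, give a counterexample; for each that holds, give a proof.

(⊆) This inclusion fails. Take A = {1}, C = ∅, X = ∅; then 1 ∈ A but 1 ∉ (A ∩ (C ∖ A)) ∪ ((X ∪ C) ∩ A).

(⊇) Let x ∈ (A ∩ (C ∖ A)) ∪ ((X ∪ C) ∩ A). Then either x ∈ A ∩ C and x ∉ X; or x ∈ A ∩ X and x ∉ C; or x ∈ A ∩ C ∩ X. In each case x ∈ A, so (A ∩ (C ∖ A)) ∪ ((X ∪ C) ∩ A) ⊆ A.

(⊆) fails; (⊇) holds.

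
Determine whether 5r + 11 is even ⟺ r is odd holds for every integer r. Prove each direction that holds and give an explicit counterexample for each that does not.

Both directions hold.

(→) Suppose 5r + 11 is even. Since 5 is odd, 5r and r have the same parity, so 5r + 11 ≡ r + 11 (mod 2). As 11 is odd, 5r + 11 is even exactly when r is odd. Thus r is odd.

(←) Conversely, suppose r is odd; write r = 2j + 1. Then 5r + 11 = 5·(2j + 1) + 11 = 2·5j + 16, which is even.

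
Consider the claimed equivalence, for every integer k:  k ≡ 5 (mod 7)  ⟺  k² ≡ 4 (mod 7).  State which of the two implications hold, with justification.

[⇐] This fails: take k = 2. Then 2² = 4 ≡ 4 (mod 7), yet 2 ≡ 2 (mod 7), not 5.

[⇒] Suppose k ≡ 5 (mod 7). Write k = 7j + 5. Then (7j + 5)² = 49j² + 70j + 25 = 7(7j² + 10j + 3) + 4, so k² ≡ 4 (mod 7).

Only the forward implication holds.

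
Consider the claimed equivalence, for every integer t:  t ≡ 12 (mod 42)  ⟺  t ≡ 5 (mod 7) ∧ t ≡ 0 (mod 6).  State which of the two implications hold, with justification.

Both directions hold.

(←) If t ≡ 5 (mod 7) and t ≡ 0 (mod 6), then by the Chinese remainder theorem t ≡ 12 (mod 42). This is exactly t ≡ 12 (mod 42).

(→) Suppose t ≡ 12 (mod 42); write t = 42j + 12. Since 7 ∣ 42, reducing mod 7 gives t ≡ 12 ≡ 5 (mod 7); since 6 ∣ 42, reducing mod 6 gives t ≡ 12 ≡ 0 (mod 6).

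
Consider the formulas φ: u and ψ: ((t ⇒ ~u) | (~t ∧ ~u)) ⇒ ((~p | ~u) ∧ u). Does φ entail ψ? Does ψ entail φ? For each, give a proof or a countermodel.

Only the reverse direction holds.

(→) This fails. Under p = T, u = T, t = F, the left side is true but the right side is false.

(←) Assume the antecedent. If p is true, the antecedent forces (p = T, u = T, t = T), and u holds there. If p is false, the antecedent forces (p = F, u = T, t = F) or (p = F, u = T, t = T), and u holds there. Either way u holds.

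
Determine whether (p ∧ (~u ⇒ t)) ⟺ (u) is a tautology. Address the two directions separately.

Neither implication holds.

(→) This fails. Under t = T, p = T, u = F, the left side is true but the right side is false.

(←) This fails. Under t = F, p = F, u = T, the left side is false but the right side is true.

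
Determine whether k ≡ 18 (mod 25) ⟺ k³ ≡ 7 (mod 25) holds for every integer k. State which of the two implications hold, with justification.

Both directions hold; the statement is true.

Forward direction. Suppose k ≡ 18 (mod 25). Write k = 25j + 18. Then (25j + 18)³ = 15625j³ + 33750j² + 24300j + 5832 = 25(625j³ + 1350j² + 972j + 233) + 7, so k³ ≡ 7 (mod 25).

Converse. Suppose k³ ≡ 7 (mod 25). The only residue r in {0, …, 24} with r³ ≡ 7 (mod 25) is r = 18, so k ≡ 18 (mod 25).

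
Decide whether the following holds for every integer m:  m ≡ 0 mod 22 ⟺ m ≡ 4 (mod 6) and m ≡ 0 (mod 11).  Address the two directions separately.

Converse. If m ≡ 4 (mod 6) and m ≡ 0 (mod 11), then by the Chinese remainder theorem m ≡ 22 (mod 66). Since 22 ≡ 0 (mod 22) and 22 ∣ 66, we get m ≡ 0 (mod 22).

Forward direction. This fails: m = 0 gives 0 ≡ 0 (mod 22) but 0 ≡ 0 (mod 6), so the conjunction on the right does not hold.

Not equivalent: only (⇐) holds.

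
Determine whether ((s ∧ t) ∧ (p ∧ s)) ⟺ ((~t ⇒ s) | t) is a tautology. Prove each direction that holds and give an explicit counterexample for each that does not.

Forward direction. Assume the antecedent. If s is true, (~t ⇒ s) | t reduces to true regardless of the other variables. If s is false, the antecedent cannot hold. Either way (~t ⇒ s) | t holds.

Converse. This fails. Under s = T, t = F, p = F, the left side is false but the right side is true.

(⇒) holds; (⇐) fails.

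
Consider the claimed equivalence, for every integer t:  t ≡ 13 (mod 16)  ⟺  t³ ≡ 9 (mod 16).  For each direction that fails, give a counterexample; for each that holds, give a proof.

(→) This fails: take t = 13. Then 13 ≡ 13 (mod 16), but 13³ = 2197 ≡ 5 (mod 16), not 9.

(←) This fails: take t = 9. Then 9³ = 729 ≡ 9 (mod 16), yet 9 ≡ 9 (mod 16), not 13.

Neither direction holds.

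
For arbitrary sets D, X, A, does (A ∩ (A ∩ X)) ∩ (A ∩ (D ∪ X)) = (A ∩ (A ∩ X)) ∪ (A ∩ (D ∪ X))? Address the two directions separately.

The sets are not equal: only the forward inclusion holds.

(⊆) Let x ∈ (A ∩ (A ∩ X)) ∩ (A ∩ (D ∪ X)). Then either x ∈ X ∩ A and x ∉ D; or x ∈ D ∩ X ∩ A. In each case x ∈ (A ∩ (A ∩ X)) ∪ (A ∩ (D ∪ X)), so (A ∩ (A ∩ X)) ∩ (A ∩ (D ∪ X)) ⊆ (A ∩ (A ∩ X)) ∪ (A ∩ (D ∪ X)).

(⊇) This inclusion fails. Take D = {1}, X = ∅, A = {1}; then 1 ∈ (A ∩ (A ∩ X)) ∪ (A ∩ (D ∪ X)) but 1 ∉ (A ∩ (A ∩ X)) ∩ (A ∩ (D ∪ X)).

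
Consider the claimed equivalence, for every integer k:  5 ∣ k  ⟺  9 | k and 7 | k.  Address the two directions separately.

Neither implication holds.

Forward direction. This fails: take k = 5. Certainly 5 ∣ 5, but 9 ∤ 5.

Converse. This fails: take k = 63. Both 9 ∣ 63 and 7 ∣ 63, yet 63 is not a multiple of 5 (since 63 = 12·5 + 3), so 5 ∤ 63.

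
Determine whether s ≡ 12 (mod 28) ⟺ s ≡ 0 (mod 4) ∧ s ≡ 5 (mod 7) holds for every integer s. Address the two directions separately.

Converse. If s ≡ 0 (mod 4) and s ≡ 5 (mod 7), then by the Chinese remainder theorem s ≡ 12 (mod 28). This is exactly s ≡ 12 (mod 28).

Forward direction. Suppose s ≡ 12 (mod 28); write s = 28j + 12. Since 4 ∣ 28, reducing mod 4 gives s ≡ 12 ≡ 0 (mod 4); since 7 ∣ 28, reducing mod 7 gives s ≡ 12 ≡ 5 (mod 7).

The biconditional holds.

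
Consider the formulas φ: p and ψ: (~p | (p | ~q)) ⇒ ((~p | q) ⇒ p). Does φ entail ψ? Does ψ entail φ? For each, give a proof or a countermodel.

The biconditional holds.

Forward direction. Assume the antecedent. If p is true, the consequent reduces to true regardless of the other variables. If p is false, the antecedent cannot hold. Either way the consequent holds.

Converse. Assume the antecedent. If p is true, p reduces to true regardless of the other variables. If p is false, the antecedent cannot hold. Either way p holds.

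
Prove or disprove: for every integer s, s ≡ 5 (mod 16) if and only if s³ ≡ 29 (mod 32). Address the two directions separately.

(⇒) fails; (⇐) holds.

(→) This fails: take s = 21. Then 21 ≡ 5 (mod 16), but 21³ = 9261 ≡ 13 (mod 32), not 29.

(←) Conversely, the residues r modulo 32 with r³ ≡ 29 (mod 32) are exactly {5}, and each is ≡ 5 (mod 16).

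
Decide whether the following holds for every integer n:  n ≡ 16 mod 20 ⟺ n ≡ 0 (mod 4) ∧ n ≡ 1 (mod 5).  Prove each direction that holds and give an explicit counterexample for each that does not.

(⇒) Suppose n ≡ 16 (mod 20); write n = 20j + 16. Since 4 ∣ 20, reducing mod 4 gives n ≡ 16 ≡ 0 (mod 4); since 5 ∣ 20, reducing mod 5 gives n ≡ 16 ≡ 1 (mod 5).

(⇐) Conversely, if n ≡ 0 (mod 4) and n ≡ 1 (mod 5), then by the Chinese remainder theorem n ≡ 16 (mod 20). This is exactly n ≡ 16 (mod 20).

Both implications hold.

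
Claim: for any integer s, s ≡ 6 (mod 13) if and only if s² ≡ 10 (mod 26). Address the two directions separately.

Forward direction. This fails: take s = 19. Then 19 ≡ 6 (mod 13), but 19² = 361 ≡ 23 (mod 26), not 10.

Converse. This fails: take s = 20. Then 20² = 400 ≡ 10 (mod 26), yet 20 ≡ 7 (mod 13), not 6.

Neither implication holds.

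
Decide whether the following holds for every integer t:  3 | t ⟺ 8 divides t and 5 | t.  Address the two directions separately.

Neither direction holds.

[⇒] This fails: take t = 3. Certainly 3 ∣ 3, but 8 ∤ 3.

[⇐] This fails: take t = 40. Both 8 ∣ 40 and 5 ∣ 40, yet 40 is not a multiple of 3 (since 40 = 13·3 + 1), so 3 ∤ 40.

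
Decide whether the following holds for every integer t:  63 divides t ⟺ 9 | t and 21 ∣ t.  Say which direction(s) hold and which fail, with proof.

[⇒] If 63 ∣ t, write t = 63q. Since 63 = 7·9, t = 9·(7q), so 9 ∣ t; and since 63 = 3·21, t = 21·(3q), so 21 ∣ t.

[⇐] Suppose 9 ∣ t and 21 ∣ t. Any common multiple of 9 and 21 is a multiple of their lcm; here lcm(9, 21) = 9·21/gcd(9, 21) = 189/3 = 63, so 63 ∣ t.

The biconditional holds.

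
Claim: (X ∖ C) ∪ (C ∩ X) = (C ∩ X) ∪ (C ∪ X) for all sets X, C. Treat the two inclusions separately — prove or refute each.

(⊆) Let x ∈ (X ∖ C) ∪ (C ∩ X). Then either x ∈ X and x ∉ C; or x ∈ X ∩ C. In each case x ∈ (C ∩ X) ∪ (C ∪ X), so (X ∖ C) ∪ (C ∩ X) ⊆ (C ∩ X) ∪ (C ∪ X).

(⊇) This inclusion fails. Take X = ∅, C = {1}; then 1 ∈ (C ∩ X) ∪ (C ∪ X) but 1 ∉ (X ∖ C) ∪ (C ∩ X).

Only the forward inclusion holds.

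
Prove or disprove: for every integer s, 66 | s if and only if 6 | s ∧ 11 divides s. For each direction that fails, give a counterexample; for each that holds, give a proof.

Forward direction. If 66 ∣ s, write s = 66q. Since 66 = 11·6, s = 6·(11q), so 6 ∣ s; and since 66 = 6·11, s = 11·(6q), so 11 ∣ s.

Converse. Suppose 6 ∣ s and 11 ∣ s. Any common multiple of 6 and 11 is a multiple of their lcm; here gcd(6, 11) = 1, so lcm(6, 11) = 6·11 = 66, so 66 ∣ s.

Both directions hold.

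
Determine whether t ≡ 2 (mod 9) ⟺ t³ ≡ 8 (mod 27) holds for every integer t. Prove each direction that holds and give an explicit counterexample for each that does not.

The biconditional holds.

[⇒] Suppose t ≡ 2 (mod 9). Working modulo 27, t ∈ {2, 11, 20}; for each such r, r³ ≡ 8 (mod 27).

[⇐] Conversely, the residues r modulo 27 with r³ ≡ 8 (mod 27) are exactly {2, 11, 20}, and each is ≡ 2 (mod 9).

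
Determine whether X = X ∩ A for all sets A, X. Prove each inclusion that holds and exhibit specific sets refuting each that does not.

(⊆) fails; (⊇) holds.

Forward inclusion. This inclusion fails. Take A = ∅, X = {1}; then 1 ∈ X but 1 ∉ X ∩ A.

Reverse inclusion. Let x ∈ X ∩ A. Then x ∈ A ∩ X, from which x ∈ X.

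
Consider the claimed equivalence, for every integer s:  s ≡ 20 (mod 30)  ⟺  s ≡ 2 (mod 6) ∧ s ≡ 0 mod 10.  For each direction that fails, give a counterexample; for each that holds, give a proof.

(⇒) Suppose s ≡ 20 (mod 30); write s = 30j + 20. Since 6 ∣ 30, reducing mod 6 gives s ≡ 20 ≡ 2 (mod 6); since 10 ∣ 30, reducing mod 10 gives s ≡ 20 ≡ 0 (mod 10).

(⇐) Conversely, if s ≡ 2 (mod 6) and s ≡ 0 (mod 10), then by the Chinese remainder theorem s ≡ 20 (mod 30). This is exactly s ≡ 20 (mod 30).

Both implications hold.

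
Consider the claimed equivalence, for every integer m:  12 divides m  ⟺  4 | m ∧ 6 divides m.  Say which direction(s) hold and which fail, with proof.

Forward direction. If 12 ∣ m, write m = 12q. Since 12 = 3·4, m = 4·(3q), so 4 ∣ m; and since 12 = 2·6, m = 6·(2q), so 6 ∣ m.

Converse. Suppose 4 ∣ m and 6 ∣ m. Any common multiple of 4 and 6 is a multiple of their lcm; here lcm(4, 6) = 4·6/gcd(4, 6) = 24/2 = 12, so 12 ∣ m.

Both directions hold; the statement is true.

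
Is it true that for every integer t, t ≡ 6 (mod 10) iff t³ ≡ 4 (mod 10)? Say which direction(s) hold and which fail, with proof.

Neither implication holds.

Forward direction. This fails: take t = 6. Then 6 ≡ 6 (mod 10), but 6³ = 216 ≡ 6 (mod 10), not 4.

Converse. This fails: take t = 4. Then 4³ = 64 ≡ 4 (mod 10), yet 4 ≡ 4 (mod 10), not 6.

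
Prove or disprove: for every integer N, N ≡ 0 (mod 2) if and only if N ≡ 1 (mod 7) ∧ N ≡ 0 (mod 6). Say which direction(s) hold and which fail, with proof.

(⇐) If N ≡ 1 (mod 7) and N ≡ 0 (mod 6), then by the Chinese remainder theorem N ≡ 36 (mod 42). Since 36 ≡ 0 (mod 2) and 2 ∣ 42, we get N ≡ 0 (mod 2).

(⇒) This fails: N = 0 gives 0 ≡ 0 (mod 2) but 0 ≡ 0 (mod 7), so the conjunction on the right does not hold.

Not equivalent: only (⇐) holds.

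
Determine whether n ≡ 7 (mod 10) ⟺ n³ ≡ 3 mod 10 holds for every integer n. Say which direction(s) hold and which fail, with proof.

(⇐) For the converse, argue contrapositively. If n ≢ 7 (mod 10), then n is congruent to one of 0, 1, 2, 3, 4, 5, 6, 8, 9 modulo 10, and these give n³ ≡ 0, 1, 8, 7, 4, 5, 6, 2, 9 respectively — never 3.

(⇒) Suppose n ≡ 7 (mod 10). Write n = 10j + 7. Then (10j + 7)³ = 1000j³ + 2100j² + 1470j + 343 = 10(100j³ + 210j² + 147j + 34) + 3, so n³ ≡ 3 (mod 10).

Equivalent; both directions hold.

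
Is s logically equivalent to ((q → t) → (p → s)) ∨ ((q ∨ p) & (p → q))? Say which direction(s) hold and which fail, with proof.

The forward direction holds; the converse fails.

Forward direction. Assume the antecedent. If s is true, the consequent reduces to true regardless of the other variables. If s is false, the antecedent cannot hold. Either way the consequent holds.

Converse. This fails. Under p = F, q = F, s = F, t = F, the left side is false but the right side is true.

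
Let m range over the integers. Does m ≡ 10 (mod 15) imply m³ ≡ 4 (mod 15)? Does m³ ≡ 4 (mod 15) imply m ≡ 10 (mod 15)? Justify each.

(→) This fails: take m = 10. Then 10 ≡ 10 (mod 15), but 10³ = 1000 ≡ 10 (mod 15), not 4.

(←) This fails: take m = 4. Then 4³ = 64 ≡ 4 (mod 15), yet 4 ≡ 4 (mod 15), not 10.

Neither direction holds.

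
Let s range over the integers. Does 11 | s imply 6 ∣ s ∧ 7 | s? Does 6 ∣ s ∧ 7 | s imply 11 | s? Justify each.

(→) This fails: take s = 11. Certainly 11 ∣ 11, but 6 ∤ 11.

(←) This fails: take s = 42. Both 6 ∣ 42 and 7 ∣ 42, yet 42 is not a multiple of 11 (since 42 = 3·11 + 9), so 11 ∤ 42.

(⇒) fails and (⇐) fails.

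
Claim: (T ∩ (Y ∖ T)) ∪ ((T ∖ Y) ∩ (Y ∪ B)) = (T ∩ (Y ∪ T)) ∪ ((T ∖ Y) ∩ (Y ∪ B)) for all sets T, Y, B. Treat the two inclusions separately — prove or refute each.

Forward inclusion. Let x ∈ (T ∩ (Y ∖ T)) ∪ ((T ∖ Y) ∩ (Y ∪ B)). Then x ∈ T ∩ B and x ∉ Y, from which x ∈ (T ∩ (Y ∪ T)) ∪ ((T ∖ Y) ∩ (Y ∪ B)).

Reverse inclusion. This inclusion fails. Take T = {1}, Y = ∅, B = ∅; then 1 ∈ (T ∩ (Y ∪ T)) ∪ ((T ∖ Y) ∩ (Y ∪ B)) but 1 ∉ (T ∩ (Y ∖ T)) ∪ ((T ∖ Y) ∩ (Y ∪ B)).

(⊆) holds; (⊇) fails.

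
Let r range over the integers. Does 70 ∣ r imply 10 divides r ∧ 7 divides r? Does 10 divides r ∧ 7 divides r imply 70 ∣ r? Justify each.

Both implications hold.

Converse. Suppose 10 ∣ r and 7 ∣ r. Any common multiple of 10 and 7 is a multiple of their lcm; here gcd(10, 7) = 1, so lcm(10, 7) = 10·7 = 70, so 70 ∣ r.

Forward direction. If 70 ∣ r, write r = 70q. Since 70 = 7·10, r = 10·(7q), so 10 ∣ r; and since 70 = 10·7, r = 7·(10q), so 7 ∣ r.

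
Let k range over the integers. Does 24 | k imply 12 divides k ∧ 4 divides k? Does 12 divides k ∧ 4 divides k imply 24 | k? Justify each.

Only the forward direction holds.

[⇒] If 24 ∣ k, write k = 24q. Since 24 = 2·12, k = 12·(2q), so 12 ∣ k; and since 24 = 6·4, k = 4·(6q), so 4 ∣ k.

[⇐] This fails: take k = 12. Both 12 ∣ 12 and 4 ∣ 12, yet 12 is not a multiple of 24 (since 12 = 0·24 + 12), so 24 ∤ 12.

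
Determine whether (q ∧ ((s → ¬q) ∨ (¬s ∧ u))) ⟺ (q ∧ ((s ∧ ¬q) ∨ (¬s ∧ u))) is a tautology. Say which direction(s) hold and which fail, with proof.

Only the converse holds.

Forward direction. This fails. Under u = F, s = F, q = T, the left side is true but the right side is false.

Converse. Assume the antecedent. If u is true, the antecedent forces (u = T, s = F, q = T), and q ∧ ((s → ¬q) ∨ (¬s ∧ u)) holds there. If u is false, the antecedent cannot hold. Either way q ∧ ((s → ¬q) ∨ (¬s ∧ u)) holds.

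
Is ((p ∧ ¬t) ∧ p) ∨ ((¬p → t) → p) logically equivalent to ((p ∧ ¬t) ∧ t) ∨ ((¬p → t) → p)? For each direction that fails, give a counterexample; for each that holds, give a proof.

Both directions hold; the statement is true.

[⇒] Assume the antecedent. If p is true, the consequent reduces to true regardless of the other variables. If p is false, the antecedent forces (p = F, t = F), and the consequent holds there. Either way the consequent holds.

[⇐] Assume the antecedent. If p is true, the consequent reduces to true regardless of the other variables. If p is false, the antecedent forces (p = F, t = F), and the consequent holds there. Either way the consequent holds.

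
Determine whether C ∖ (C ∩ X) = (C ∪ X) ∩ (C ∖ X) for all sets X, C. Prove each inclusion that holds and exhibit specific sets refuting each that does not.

Both inclusions hold; the sets are equal.

(⊆) Let x ∈ C ∖ (C ∩ X). Then x ∈ C and x ∉ X, from which x ∈ (C ∪ X) ∩ (C ∖ X).

(⊇) Let x ∈ (C ∪ X) ∩ (C ∖ X). Then x ∈ C and x ∉ X, from which x ∈ C ∖ (C ∩ X).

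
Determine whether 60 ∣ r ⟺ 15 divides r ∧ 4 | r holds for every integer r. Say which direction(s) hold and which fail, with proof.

Both directions hold.

(⇒) If 60 ∣ r, write r = 60q. Since 60 = 4·15, r = 15·(4q), so 15 ∣ r; and since 60 = 15·4, r = 4·(15q), so 4 ∣ r.

(⇐) Suppose 15 ∣ r and 4 ∣ r. Any common multiple of 15 and 4 is a multiple of their lcm; here gcd(15, 4) = 1, so lcm(15, 4) = 15·4 = 60, so 60 ∣ r.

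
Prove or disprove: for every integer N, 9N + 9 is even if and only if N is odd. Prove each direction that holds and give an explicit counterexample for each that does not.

Both directions hold.

(→) Suppose 9N + 9 is even. Since 9 is odd, 9N and N have the same parity, so 9N + 9 ≡ N + 9 (mod 2). As 9 is odd, 9N + 9 is even exactly when N is odd. Thus N is odd.

(←) Conversely, suppose N is odd; write N = 2j + 1. Then 9N + 9 = 9·(2j + 1) + 9 = 2·9j + 18, which is even.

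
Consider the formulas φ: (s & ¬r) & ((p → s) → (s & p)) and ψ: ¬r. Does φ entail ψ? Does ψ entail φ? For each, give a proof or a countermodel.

(⟸) This fails. Under s = F, r = F, p = F, the left side is false but the right side is true.

(⟹) Assume the antecedent. If s is true, the antecedent forces (s = T, r = F, p = T), and ¬r holds there. If s is false, the antecedent cannot hold. Either way ¬r holds.

Only the forward implication holds.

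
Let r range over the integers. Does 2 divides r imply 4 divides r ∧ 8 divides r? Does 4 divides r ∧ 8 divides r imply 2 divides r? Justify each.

(→) This fails: take r = 2. Certainly 2 ∣ 2, but 4 ∤ 2.

(←) Suppose 4 ∣ r and 8 ∣ r. Any common multiple of 4 and 8 is a multiple of their lcm; here lcm(4, 8) = 4·8/gcd(4, 8) = 32/4 = 8, so 8 ∣ r. Since 2 ∣ 8, it follows that 2 ∣ r.

Only the reverse direction holds.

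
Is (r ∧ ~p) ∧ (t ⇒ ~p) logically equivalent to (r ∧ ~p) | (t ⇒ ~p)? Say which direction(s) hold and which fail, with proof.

(←) This fails. Under t = F, p = F, r = F, the left side is false but the right side is true.

(→) Assume the antecedent. If t is true, the antecedent forces (t = T, p = F, r = T), and (r ∧ ~p) | (t ⇒ ~p) holds there. If t is false, (r ∧ ~p) | (t ⇒ ~p) reduces to true regardless of the other variables. Either way (r ∧ ~p) | (t ⇒ ~p) holds.

(⇒) holds; (⇐) fails.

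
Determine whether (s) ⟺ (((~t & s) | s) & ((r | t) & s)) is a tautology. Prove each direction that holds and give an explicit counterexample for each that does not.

(⇒) fails; (⇐) holds.

[⇒] This fails. Under t = F, r = F, s = T, the left side is true but the right side is false.

[⇐] Assume the antecedent. If t is true, the antecedent forces (t = T, r = F, s = T) or (t = T, r = T, s = T), and s holds there. If t is false, the antecedent forces (t = F, r = T, s = T), and s holds there. Either way s holds.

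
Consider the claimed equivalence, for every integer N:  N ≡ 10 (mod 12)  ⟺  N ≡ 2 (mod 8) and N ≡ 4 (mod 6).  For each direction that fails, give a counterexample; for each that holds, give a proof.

(→) This fails: N = 22 gives 22 ≡ 10 (mod 12) but 22 ≡ 6 (mod 8), so the conjunction on the right does not hold.

(←) Conversely, if N ≡ 2 (mod 8) and N ≡ 4 (mod 6), then by the Chinese remainder theorem N ≡ 10 (mod 24). Since 10 ≡ 10 (mod 12) and 12 ∣ 24, we get N ≡ 10 (mod 12).

Only the converse holds.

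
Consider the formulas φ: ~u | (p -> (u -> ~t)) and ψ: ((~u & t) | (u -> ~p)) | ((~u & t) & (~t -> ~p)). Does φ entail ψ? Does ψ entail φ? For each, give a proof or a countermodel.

Not equivalent: only (⇐) holds.

(→) This fails. Under u = T, p = T, t = F, the left side is true but the right side is false.

(←) Assume the antecedent. If u is true, the antecedent forces (u = T, p = F, t = F) or (u = T, p = F, t = T), and ~u | (p -> (u -> ~t)) holds there. If u is false, ~u | (p -> (u -> ~t)) reduces to true regardless of the other variables. Either way ~u | (p -> (u -> ~t)) holds.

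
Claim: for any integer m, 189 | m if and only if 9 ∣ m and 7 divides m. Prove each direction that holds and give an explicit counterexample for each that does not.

(→) If 189 ∣ m, write m = 189q. Since 189 = 21·9, m = 9·(21q), so 9 ∣ m; and since 189 = 27·7, m = 7·(27q), so 7 ∣ m.

(←) This fails: take m = 63. Both 9 ∣ 63 and 7 ∣ 63, yet 63 is not a multiple of 189 (since 63 = 0·189 + 63), so 189 ∤ 63.

Only the forward direction holds.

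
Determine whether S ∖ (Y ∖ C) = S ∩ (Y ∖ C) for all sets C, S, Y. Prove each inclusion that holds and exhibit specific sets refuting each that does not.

Forward inclusion. This inclusion fails. Take C = ∅, S = {1}, Y = ∅; then 1 ∈ S ∖ (Y ∖ C) but 1 ∉ S ∩ (Y ∖ C).

Reverse inclusion. This inclusion fails. Take C = ∅, S = {1}, Y = {1}; then 1 ∈ S ∩ (Y ∖ C) but 1 ∉ S ∖ (Y ∖ C).

(⊆) fails and (⊇) fails.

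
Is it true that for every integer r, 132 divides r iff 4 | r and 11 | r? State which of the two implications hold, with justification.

(⇒) holds; (⇐) fails.

(⟹) If 132 ∣ r, write r = 132q. Since 132 = 33·4, r = 4·(33q), so 4 ∣ r; and since 132 = 12·11, r = 11·(12q), so 11 ∣ r.

(⟸) This fails: take r = 44. Both 4 ∣ 44 and 11 ∣ 44, yet 44 is not a multiple of 132 (since 44 = 0·132 + 44), so 132 ∤ 44.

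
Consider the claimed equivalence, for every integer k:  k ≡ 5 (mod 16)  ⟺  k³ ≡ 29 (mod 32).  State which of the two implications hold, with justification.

(⇒) This fails: take k = 21. Then 21 ≡ 5 (mod 16), but 21³ = 9261 ≡ 13 (mod 32), not 29.

(⇐) Conversely, the residues r modulo 32 with r³ ≡ 29 (mod 32) are exactly {5}, and each is ≡ 5 (mod 16).

The forward direction fails; the converse holds.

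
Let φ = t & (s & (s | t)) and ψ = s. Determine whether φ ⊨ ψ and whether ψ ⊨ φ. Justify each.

The forward direction holds; the converse fails.

(⟹) Assume the antecedent. If s is true, s reduces to true regardless of the other variables. If s is false, the antecedent cannot hold. Either way s holds.

(⟸) This fails. Under s = T, t = F, the left side is false but the right side is true.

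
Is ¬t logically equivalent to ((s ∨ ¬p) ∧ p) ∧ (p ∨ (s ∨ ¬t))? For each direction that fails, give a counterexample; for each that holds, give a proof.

(⇒) This fails. Under p = F, t = F, s = F, the left side is true but the right side is false.

(⇐) This fails. Under p = T, t = T, s = T, the left side is false but the right side is true.

Neither implication holds.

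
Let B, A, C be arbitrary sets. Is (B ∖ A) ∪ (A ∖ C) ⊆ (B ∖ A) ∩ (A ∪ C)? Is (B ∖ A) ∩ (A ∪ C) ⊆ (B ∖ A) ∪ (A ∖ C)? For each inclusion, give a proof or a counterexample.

The sets are not equal: only the reverse inclusion holds.

Forward inclusion. This inclusion fails. Take B = {1}, A = ∅, C = ∅; then 1 ∈ (B ∖ A) ∪ (A ∖ C) but 1 ∉ (B ∖ A) ∩ (A ∪ C).

Reverse inclusion. Let x ∈ (B ∖ A) ∩ (A ∪ C). Then x ∈ B ∩ C and x ∉ A, from which x ∈ (B ∖ A) ∪ (A ∖ C).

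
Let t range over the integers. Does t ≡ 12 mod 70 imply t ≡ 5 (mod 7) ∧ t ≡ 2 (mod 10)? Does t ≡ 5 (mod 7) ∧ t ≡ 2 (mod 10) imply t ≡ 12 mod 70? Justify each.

(←) If t ≡ 5 (mod 7) and t ≡ 2 (mod 10), then by the Chinese remainder theorem t ≡ 12 (mod 70). This is exactly t ≡ 12 (mod 70).

(→) Suppose t ≡ 12 (mod 70); write t = 70j + 12. Since 7 ∣ 70, reducing mod 7 gives t ≡ 12 ≡ 5 (mod 7); since 10 ∣ 70, reducing mod 10 gives t ≡ 12 ≡ 2 (mod 10).

Both directions hold.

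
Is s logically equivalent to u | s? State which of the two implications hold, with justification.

(⇒) holds; (⇐) fails.

(⇐) This fails. Under u = T, s = F, the left side is false but the right side is true.

(⇒) Assume the antecedent. If u is true, u | s reduces to true regardless of the other variables. If u is false, the antecedent forces (u = F, s = T), and u | s holds there. Either way u | s holds.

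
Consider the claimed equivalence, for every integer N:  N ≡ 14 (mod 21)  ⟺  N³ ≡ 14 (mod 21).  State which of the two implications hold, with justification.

Equivalent; both directions hold.

Converse. Suppose N³ ≡ 14 (mod 21). The only residue r in {0, …, 20} with r³ ≡ 14 (mod 21) is r = 14, so N ≡ 14 (mod 21).

Forward direction. Suppose N ≡ 14 (mod 21). Write N = 21j + 14. Then (21j + 14)³ = 9261j³ + 18522j² + 12348j + 2744 = 21(441j³ + 882j² + 588j + 130) + 14, so N³ ≡ 14 (mod 21).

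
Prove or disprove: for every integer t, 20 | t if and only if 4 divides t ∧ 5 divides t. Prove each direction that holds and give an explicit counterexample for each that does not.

Equivalent; both directions hold.

(⇒) If 20 ∣ t, write t = 20q. Since 20 = 5·4, t = 4·(5q), so 4 ∣ t; and since 20 = 4·5, t = 5·(4q), so 5 ∣ t.

(⇐) Suppose 4 ∣ t and 5 ∣ t. Any common multiple of 4 and 5 is a multiple of their lcm; here gcd(4, 5) = 1, so lcm(4, 5) = 4·5 = 20, so 20 ∣ t.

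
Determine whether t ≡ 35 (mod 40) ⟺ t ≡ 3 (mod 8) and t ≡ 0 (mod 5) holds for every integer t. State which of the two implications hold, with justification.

Equivalent; both directions hold.

(⇒) Suppose t ≡ 35 (mod 40); write t = 40j + 35. Since 8 ∣ 40, reducing mod 8 gives t ≡ 35 ≡ 3 (mod 8); since 5 ∣ 40, reducing mod 5 gives t ≡ 35 ≡ 0 (mod 5).

(⇐) Conversely, if t ≡ 3 (mod 8) and t ≡ 0 (mod 5), then by the Chinese remainder theorem t ≡ 35 (mod 40). This is exactly t ≡ 35 (mod 40).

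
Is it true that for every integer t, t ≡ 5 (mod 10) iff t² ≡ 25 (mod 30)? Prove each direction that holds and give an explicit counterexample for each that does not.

(⇒) fails; (⇐) holds.

(→) This fails: take t = 15. Then 15 ≡ 5 (mod 10), but 15² = 225 ≡ 15 (mod 30), not 25.

(←) Conversely, the residues r modulo 30 with r² ≡ 25 (mod 30) are exactly {5, 25}, and each is ≡ 5 (mod 10).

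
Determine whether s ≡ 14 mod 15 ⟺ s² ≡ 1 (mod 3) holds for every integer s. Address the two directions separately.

Only the forward implication holds.

(→) Suppose s ≡ 14 (mod 15). Then s² ≡ 14² = 196 (mod 15), and since 3 ∣ 15, also s² ≡ 1 (mod 3).

(←) This fails: take s = 1. Then 1² = 1 ≡ 1 (mod 3), yet 1 ≡ 1 (mod 15), not 14.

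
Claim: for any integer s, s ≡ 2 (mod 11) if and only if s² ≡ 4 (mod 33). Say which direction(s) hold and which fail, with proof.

Neither direction holds.

[⇒] This fails: take s = 24. Then 24 ≡ 2 (mod 11), but 24² = 576 ≡ 15 (mod 33), not 4.

[⇐] This fails: take s = 20. Then 20² = 400 ≡ 4 (mod 33), yet 20 ≡ 9 (mod 11), not 2.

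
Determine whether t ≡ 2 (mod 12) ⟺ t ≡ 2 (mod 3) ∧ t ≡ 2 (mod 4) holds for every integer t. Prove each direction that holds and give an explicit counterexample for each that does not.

Both directions hold.

(→) Suppose t ≡ 2 (mod 12); write t = 12j + 2. Since 3 ∣ 12, reducing mod 3 gives t ≡ 2 (mod 3); since 4 ∣ 12, reducing mod 4 gives t ≡ 2 (mod 4).

(←) Conversely, if t ≡ 2 (mod 3) and t ≡ 2 (mod 4), then by the Chinese remainder theorem t ≡ 2 (mod 12). This is exactly t ≡ 2 (mod 12).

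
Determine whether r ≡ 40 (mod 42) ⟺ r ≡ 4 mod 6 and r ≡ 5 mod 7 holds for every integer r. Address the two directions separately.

(⟹) Suppose r ≡ 40 (mod 42); write r = 42j + 40. Since 6 ∣ 42, reducing mod 6 gives r ≡ 40 ≡ 4 (mod 6); since 7 ∣ 42, reducing mod 7 gives r ≡ 40 ≡ 5 (mod 7).

(⟸) Conversely, if r ≡ 4 (mod 6) and r ≡ 5 (mod 7), then by the Chinese remainder theorem r ≡ 40 (mod 42). This is exactly r ≡ 40 (mod 42).

Both implications hold.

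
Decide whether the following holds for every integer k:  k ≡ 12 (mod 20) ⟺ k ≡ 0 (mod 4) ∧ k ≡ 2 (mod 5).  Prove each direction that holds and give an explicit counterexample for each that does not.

(⟹) Suppose k ≡ 12 (mod 20); write k = 20j + 12. Since 4 ∣ 20, reducing mod 4 gives k ≡ 12 ≡ 0 (mod 4); since 5 ∣ 20, reducing mod 5 gives k ≡ 12 ≡ 2 (mod 5).

(⟸) Conversely, if k ≡ 0 (mod 4) and k ≡ 2 (mod 5), then by the Chinese remainder theorem k ≡ 12 (mod 20). This is exactly k ≡ 12 (mod 20).

Both implications hold.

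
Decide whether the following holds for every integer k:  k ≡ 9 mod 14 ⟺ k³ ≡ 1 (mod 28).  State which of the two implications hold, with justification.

(⇒) fails and (⇐) fails.

(⟹) This fails: take k = 23. Then 23 ≡ 9 (mod 14), but 23³ = 12167 ≡ 15 (mod 28), not 1.

(⟸) This fails: take k = 1. Then 1³ = 1 ≡ 1 (mod 28), yet 1 ≡ 1 (mod 14), not 9.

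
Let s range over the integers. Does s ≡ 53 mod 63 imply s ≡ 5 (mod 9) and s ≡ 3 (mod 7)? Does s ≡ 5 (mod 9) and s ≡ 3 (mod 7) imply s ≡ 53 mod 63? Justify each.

Forward direction. This fails: s = 53 gives 53 ≡ 53 (mod 63) but 53 ≡ 8 (mod 9), so the conjunction on the right does not hold.

Converse. This fails: s = 59 satisfies both congruences on the right (59 ≡ 5 mod 9 and 59 ≡ 3 mod 7) yet 59 ≡ 59 (mod 63), not 53.

Neither implication holds.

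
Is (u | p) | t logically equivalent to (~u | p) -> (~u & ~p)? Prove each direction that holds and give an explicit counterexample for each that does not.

Neither direction holds.

[⇒] This fails. Under t = F, p = T, u = F, the left side is true but the right side is false.

[⇐] This fails. Under t = F, p = F, u = F, the left side is false but the right side is true.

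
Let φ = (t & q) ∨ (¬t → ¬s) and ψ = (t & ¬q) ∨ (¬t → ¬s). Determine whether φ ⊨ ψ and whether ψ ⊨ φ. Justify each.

The biconditional holds.

(⇒) Assume the antecedent. If s is true, the antecedent forces (s = T, q = F, t = T) or (s = T, q = T, t = T), and (t & ¬q) ∨ (¬t → ¬s) holds there. If s is false, (t & ¬q) ∨ (¬t → ¬s) reduces to true regardless of the other variables. Either way (t & ¬q) ∨ (¬t → ¬s) holds.

(⇐) Assume the antecedent. If s is true, the antecedent forces (s = T, q = F, t = T) or (s = T, q = T, t = T), and (t & q) ∨ (¬t → ¬s) holds there. If s is false, (t & q) ∨ (¬t → ¬s) reduces to true regardless of the other variables. Either way (t & q) ∨ (¬t → ¬s) holds.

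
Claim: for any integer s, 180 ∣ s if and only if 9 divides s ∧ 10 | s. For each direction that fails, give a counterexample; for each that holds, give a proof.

Only the forward direction holds.

[⇒] If 180 ∣ s, write s = 180q. Since 180 = 20·9, s = 9·(20q), so 9 ∣ s; and since 180 = 18·10, s = 10·(18q), so 10 ∣ s.

[⇐] This fails: take s = 90. Both 9 ∣ 90 and 10 ∣ 90, yet 90 is not a multiple of 180 (since 90 = 0·180 + 90), so 180 ∤ 90.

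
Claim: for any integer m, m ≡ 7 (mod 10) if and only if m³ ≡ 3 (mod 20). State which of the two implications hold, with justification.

Not equivalent: only (⇐) holds.

[⇐] The residues r modulo 20 with r³ ≡ 3 (mod 20) are exactly {7}, and each is ≡ 7 (mod 10).

[⇒] This fails: take m = 17. Then 17 ≡ 7 (mod 10), but 17³ = 4913 ≡ 13 (mod 20), not 3.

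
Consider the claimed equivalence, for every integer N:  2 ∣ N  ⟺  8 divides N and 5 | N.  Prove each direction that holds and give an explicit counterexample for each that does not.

(→) This fails: take N = 2. Certainly 2 ∣ 2, but 8 ∤ 2.

(←) Suppose 8 ∣ N and 5 ∣ N. Any common multiple of 8 and 5 is a multiple of their lcm; here gcd(8, 5) = 1, so lcm(8, 5) = 8·5 = 40, so 40 ∣ N. Since 2 ∣ 40, it follows that 2 ∣ N.

Only the converse holds.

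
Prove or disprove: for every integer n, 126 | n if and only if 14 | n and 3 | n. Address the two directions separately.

[⇐] This fails: take n = 42. Both 14 ∣ 42 and 3 ∣ 42, yet 42 is not a multiple of 126 (since 42 = 0·126 + 42), so 126 ∤ 42.

[⇒] If 126 ∣ n, write n = 126q. Since 126 = 9·14, n = 14·(9q), so 14 ∣ n; and since 126 = 42·3, n = 3·(42q), so 3 ∣ n.

Not equivalent: only (⇒) holds.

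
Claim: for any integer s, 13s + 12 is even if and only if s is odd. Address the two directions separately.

Neither implication holds.

(→) This fails: s = 4 gives 13s + 12 = 64, which is even, but 4 is even, not odd.

(←) This also fails: s = 3 is odd, but 13s + 12 = 51 is odd, not even.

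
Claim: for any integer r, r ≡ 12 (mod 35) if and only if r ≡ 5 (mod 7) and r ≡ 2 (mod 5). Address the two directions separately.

The biconditional holds.

[⇒] Suppose r ≡ 12 (mod 35); write r = 35j + 12. Since 7 ∣ 35, reducing mod 7 gives r ≡ 12 ≡ 5 (mod 7); since 5 ∣ 35, reducing mod 5 gives r ≡ 12 ≡ 2 (mod 5).

[⇐] Conversely, if r ≡ 5 (mod 7) and r ≡ 2 (mod 5), then by the Chinese remainder theorem r ≡ 12 (mod 35). This is exactly r ≡ 12 (mod 35).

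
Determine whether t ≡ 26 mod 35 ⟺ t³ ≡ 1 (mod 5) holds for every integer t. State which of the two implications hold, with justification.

Only the forward implication holds.

(→) Suppose t ≡ 26 (mod 35). Then t³ ≡ 26³ = 17576 (mod 35), and since 5 ∣ 35, also t³ ≡ 1 (mod 5).

(←) This fails: take t = 1. Then 1³ = 1 ≡ 1 (mod 5), yet 1 ≡ 1 (mod 35), not 26.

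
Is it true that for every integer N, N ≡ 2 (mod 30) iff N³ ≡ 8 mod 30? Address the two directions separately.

[⇒] Suppose N ≡ 2 (mod 30). Write N = 30j + 2. Then (30j + 2)³ = 27000j³ + 5400j² + 360j + 8 = 30(900j³ + 180j² + 12j) + 8, so N³ ≡ 8 (mod 30).

[⇐] Conversely, suppose N³ ≡ 8 (mod 30). The only residue r in {0, …, 29} with r³ ≡ 8 (mod 30) is r = 2, so N ≡ 2 (mod 30).

Both directions hold.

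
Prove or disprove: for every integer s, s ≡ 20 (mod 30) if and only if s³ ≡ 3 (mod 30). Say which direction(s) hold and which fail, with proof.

(→) This fails: take s = 20. Then 20 ≡ 20 (mod 30), but 20³ = 8000 ≡ 20 (mod 30), not 3.

(←) This fails: take s = 27. Then 27³ = 19683 ≡ 3 (mod 30), yet 27 ≡ 27 (mod 30), not 20.

Neither direction holds.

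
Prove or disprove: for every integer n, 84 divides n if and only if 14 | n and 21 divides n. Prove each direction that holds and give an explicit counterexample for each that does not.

The forward direction holds; the converse fails.

(⇒) If 84 ∣ n, write n = 84q. Since 84 = 6·14, n = 14·(6q), so 14 ∣ n; and since 84 = 4·21, n = 21·(4q), so 21 ∣ n.

(⇐) This fails: take n = 42. Both 14 ∣ 42 and 21 ∣ 42, yet 42 is not a multiple of 84 (since 42 = 0·84 + 42), so 84 ∤ 42.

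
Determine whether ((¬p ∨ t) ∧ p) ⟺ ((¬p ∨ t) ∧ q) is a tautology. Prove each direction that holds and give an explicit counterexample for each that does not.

Neither implication holds.

(→) This fails. Under t = T, q = F, p = T, the left side is true but the right side is false.

(←) This fails. Under t = F, q = T, p = F, the left side is false but the right side is true.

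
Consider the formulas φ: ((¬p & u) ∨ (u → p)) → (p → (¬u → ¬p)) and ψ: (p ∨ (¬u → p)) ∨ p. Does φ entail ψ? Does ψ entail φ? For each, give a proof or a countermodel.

Neither direction holds.

Forward direction. This fails. Under p = F, u = F, the left side is true but the right side is false.

Converse. This fails. Under p = T, u = F, the left side is false but the right side is true.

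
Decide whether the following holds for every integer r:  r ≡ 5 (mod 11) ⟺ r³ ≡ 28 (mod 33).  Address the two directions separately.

Both directions fail.

(⟹) This fails: take r = 5. Then 5 ≡ 5 (mod 11), but 5³ = 125 ≡ 26 (mod 33), not 28.

(⟸) This fails: take r = 19. Then 19³ = 6859 ≡ 28 (mod 33), yet 19 ≡ 8 (mod 11), not 5.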